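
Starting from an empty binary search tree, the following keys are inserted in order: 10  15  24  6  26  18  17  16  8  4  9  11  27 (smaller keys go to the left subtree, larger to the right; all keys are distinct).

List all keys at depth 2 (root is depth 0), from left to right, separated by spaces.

4 8 11 24

Resulting structure (node: left, right):
  10: L=6, R=15
  15: L=11, R=24
  24: L=18, R=26
  6: L=4, R=8
  26: L=–, R=27
  18: L=17, R=–
  17: L=16, R=–
  16: L=–, R=–
  8: L=–, R=9
  4: L=–, R=–
  9: L=–, R=–
  11: L=–, R=–
  27: L=–, R=–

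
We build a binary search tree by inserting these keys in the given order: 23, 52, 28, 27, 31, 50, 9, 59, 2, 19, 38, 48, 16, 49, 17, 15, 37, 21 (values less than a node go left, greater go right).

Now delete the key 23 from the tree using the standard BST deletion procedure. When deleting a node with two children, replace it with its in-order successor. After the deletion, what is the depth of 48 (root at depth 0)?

6

Resulting structure (node: left, right):
  23: L=9, R=52
  52: L=28, R=59
  28: L=27, R=31
  27: L=–, R=–
  31: L=–, R=50
  50: L=38, R=–
  9: L=2, R=19
  59: L=–, R=–
  2: L=–, R=–
  19: L=16, R=21
  38: L=37, R=48
  48: L=–, R=49
  16: L=15, R=17
  49: L=–, R=–
  17: L=–, R=–
  15: L=–, R=–
  37: L=–, R=–
  21: L=–, R=–

Delete 23 (two children — replace with in-order successor).
After deletion, path to 48: 27 → 52 → 28 → 31 → 50 → 38 → 48.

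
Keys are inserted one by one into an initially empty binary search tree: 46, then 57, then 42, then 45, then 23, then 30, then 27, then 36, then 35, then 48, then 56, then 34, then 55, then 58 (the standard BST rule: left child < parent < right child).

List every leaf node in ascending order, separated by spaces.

27 34 45 55 58

Insert 46: tree is empty, so 46 becomes the root.
Insert 57: 57 > 46 → go right. Place as right child of 46.
Insert 42: 42 < 46 → go left. Place as left child of 46.
Insert 45: 45 < 46 → go left; 45 > 42 → go right. Place as right child of 42.
Insert 23: 23 < 46 → go left; 23 < 42 → go left. Place as left child of 42.
Insert 30: 30 < 46 → go left; 30 < 42 → go left; 30 > 23 → go right. Place as right child of 23.
Insert 27: 27 < 46 → go left; 27 < 42 → go left; 27 > 23 → go right; 27 < 30 → go left. Place as left child of 30.
Insert 36: 36 < 46 → go left; 36 < 42 → go left; 36 > 23 → go right; 36 > 30 → go right. Place as right child of 30.
Insert 35: 35 < 46 → go left; 35 < 42 → go left; 35 > 23 → go right; 35 > 30 → go right; 35 < 36 → go left. Place as left child of 36.
Insert 48: 48 > 46 → go right; 48 < 57 → go left. Place as left child of 57.
Insert 56: 56 > 46 → go right; 56 < 57 → go left; 56 > 48 → go right. Place as right child of 48.
Insert 34: 34 < 46 → go left; 34 < 42 → go left; 34 > 23 → go right; 34 > 30 → go right; 34 < 36 → go left; 34 < 35 → go left. Place as left child of 35.
Insert 55: 55 > 46 → go right; 55 < 57 → go left; 55 > 48 → go right; 55 < 56 → go left. Place as left child of 56.
Insert 58: 58 > 46 → go right; 58 > 57 → go right. Place as right child of 57.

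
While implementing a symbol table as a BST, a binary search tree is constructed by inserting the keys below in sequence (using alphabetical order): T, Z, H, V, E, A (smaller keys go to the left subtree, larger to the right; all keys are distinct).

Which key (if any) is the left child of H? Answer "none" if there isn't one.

E

Insert T: tree is empty, so T becomes the root.
Insert Z: Z > T → go right. Place as right child of T.
Insert H: H < T → go left. Place as left child of T.
Insert V: V > T → go right; V < Z → go left. Place as left child of Z.
Insert E: E < T → go left; E < H → go left. Place as left child of H.
Insert A: A < T → go left; A < H → go left; A < E → go left. Place as left child of E.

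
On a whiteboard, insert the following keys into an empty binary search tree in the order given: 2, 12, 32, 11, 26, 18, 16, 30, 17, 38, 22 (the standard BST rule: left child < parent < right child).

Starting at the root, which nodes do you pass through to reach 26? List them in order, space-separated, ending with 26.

2 12 32 26

2: root
12: right child of 2 (depth 1)
32: right child of 12 (depth 2)
11: left child of 12 (depth 2)
26: left child of 32 (depth 3)
18: left child of 26 (depth 4)
16: left child of 18 (depth 5)
30: right child of 26 (depth 4)
17: right child of 16 (depth 6)
38: right child of 32 (depth 3)
22: right child of 18 (depth 5)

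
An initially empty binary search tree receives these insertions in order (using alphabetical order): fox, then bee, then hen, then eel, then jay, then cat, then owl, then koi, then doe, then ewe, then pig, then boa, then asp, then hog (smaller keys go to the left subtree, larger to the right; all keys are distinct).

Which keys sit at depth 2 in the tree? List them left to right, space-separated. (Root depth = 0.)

Insert fox: tree is empty, so fox becomes the root.
Insert bee: bee < fox → go left. Place as left child of fox.
Insert hen: hen > fox → go right. Place as right child of fox.
Insert eel: eel < fox → go left; eel > bee → go right. Place as right child of bee.
Insert jay: jay > fox → go right; jay > hen → go right. Place as right child of hen.
Insert cat: cat < fox → go left; cat > bee → go right; cat < eel → go left. Place as left child of eel.
Insert owl: owl > fox → go right; owl > hen → go right; owl > jay → go right. Place as right child of jay.
Insert koi: koi > fox → go right; koi > hen → go right; koi > jay → go right; koi < owl → go left. Place as left child of owl.
Insert doe: doe < fox → go left; doe > bee → go right; doe < eel → go left; doe > cat → go right. Place as right child of cat.
Insert ewe: ewe < fox → go left; ewe > bee → go right; ewe > eel → go right. Place as right child of eel.
Insert pig: pig > fox → go right; pig > hen → go right; pig > jay → go right; pig > owl → go right. Place as right child of owl.
Insert boa: boa < fox → go left; boa > bee → go right; boa < eel → go left; boa < cat → go left. Place as left child of cat.
Insert asp: asp < fox → go left; asp < bee → go left. Place as left child of bee.
Insert hog: hog > fox → go right; hog > hen → go right; hog < jay → go left. Place as left child of jay.

asp eel jay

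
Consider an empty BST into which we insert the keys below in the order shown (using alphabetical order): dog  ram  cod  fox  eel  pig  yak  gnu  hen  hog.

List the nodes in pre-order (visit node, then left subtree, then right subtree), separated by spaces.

dog cod ram fox eel pig gnu hen hog yak

Insert dog: tree is empty, so dog becomes the root.
Insert ram: ram > dog → go right. Place as right child of dog.
Insert cod: cod < dog → go left. Place as left child of dog.
Insert fox: fox > dog → go right; fox < ram → go left. Place as left child of ram.
Insert eel: eel > dog → go right; eel < ram → go left; eel < fox → go left. Place as left child of fox.
Insert pig: pig > dog → go right; pig < ram → go left; pig > fox → go right. Place as right child of fox.
Insert yak: yak > dog → go right; yak > ram → go right. Place as right child of ram.
Insert gnu: gnu > dog → go right; gnu < ram → go left; gnu > fox → go right; gnu < pig → go left. Place as left child of pig.
Insert hen: hen > dog → go right; hen < ram → go left; hen > fox → go right; hen < pig → go left; hen > gnu → go right. Place as right child of gnu.
Insert hog: hog > dog → go right; hog < ram → go left; hog > fox → go right; hog < pig → go left; hog > gnu → go right; hog > hen → go right. Place as right child of hen.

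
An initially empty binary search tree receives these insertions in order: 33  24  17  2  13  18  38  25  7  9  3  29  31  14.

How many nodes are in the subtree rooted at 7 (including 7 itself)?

Resulting structure (node: left, right):
  33: L=24, R=38
  24: L=17, R=25
  17: L=2, R=18
  2: L=–, R=13
  13: L=7, R=14
  18: L=–, R=–
  38: L=–, R=–
  25: L=–, R=29
  7: L=3, R=9
  9: L=–, R=–
  3: L=–, R=–
  29: L=–, R=31
  31: L=–, R=–
  14: L=–, R=–

Subtree rooted at 7 contains: 7, 3, 9 — 3 nodes.

3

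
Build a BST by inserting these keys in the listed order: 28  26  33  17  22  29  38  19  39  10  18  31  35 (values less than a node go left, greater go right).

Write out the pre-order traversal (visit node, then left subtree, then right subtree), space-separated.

Resulting structure (node: left, right):
  28: L=26, R=33
  26: L=17, R=–
  33: L=29, R=38
  17: L=10, R=22
  22: L=19, R=–
  29: L=–, R=31
  38: L=35, R=39
  19: L=18, R=–
  39: L=–, R=–
  10: L=–, R=–
  18: L=–, R=–
  31: L=–, R=–
  35: L=–, R=–

28 26 17 10 22 19 18 33 29 31 38 35 39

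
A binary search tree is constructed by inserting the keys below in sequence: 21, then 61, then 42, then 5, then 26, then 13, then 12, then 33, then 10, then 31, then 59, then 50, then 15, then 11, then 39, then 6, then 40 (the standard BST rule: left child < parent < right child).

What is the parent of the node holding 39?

33

Insert 21: tree is empty, so 21 becomes the root.
Insert 61: 61 > 21 → go right. Place as right child of 21.
Insert 42: 42 > 21 → go right; 42 < 61 → go left. Place as left child of 61.
Insert 5: 5 < 21 → go left. Place as left child of 21.
Insert 26: 26 > 21 → go right; 26 < 61 → go left; 26 < 42 → go left. Place as left child of 42.
Insert 13: 13 < 21 → go left; 13 > 5 → go right. Place as right child of 5.
Insert 12: 12 < 21 → go left; 12 > 5 → go right; 12 < 13 → go left. Place as left child of 13.
Insert 33: 33 > 21 → go right; 33 < 61 → go left; 33 < 42 → go left; 33 > 26 → go right. Place as right child of 26.
Insert 10: 10 < 21 → go left; 10 > 5 → go right; 10 < 13 → go left; 10 < 12 → go left. Place as left child of 12.
Insert 31: 31 > 21 → go right; 31 < 61 → go left; 31 < 42 → go left; 31 > 26 → go right; 31 < 33 → go left. Place as left child of 33.
Insert 59: 59 > 21 → go right; 59 < 61 → go left; 59 > 42 → go right. Place as right child of 42.
Insert 50: 50 > 21 → go right; 50 < 61 → go left; 50 > 42 → go right; 50 < 59 → go left. Place as left child of 59.
Insert 15: 15 < 21 → go left; 15 > 5 → go right; 15 > 13 → go right. Place as right child of 13.
Insert 11: 11 < 21 → go left; 11 > 5 → go right; 11 < 13 → go left; 11 < 12 → go left; 11 > 10 → go right. Place as right child of 10.
Insert 39: 39 > 21 → go right; 39 < 61 → go left; 39 < 42 → go left; 39 > 26 → go right; 39 > 33 → go right. Place as right child of 33.
Insert 6: 6 < 21 → go left; 6 > 5 → go right; 6 < 13 → go left; 6 < 12 → go left; 6 < 10 → go left. Place as left child of 10.
Insert 40: 40 > 21 → go right; 40 < 61 → go left; 40 < 42 → go left; 40 > 26 → go right; 40 > 33 → go right; 40 > 39 → go right. Place as right child of 39.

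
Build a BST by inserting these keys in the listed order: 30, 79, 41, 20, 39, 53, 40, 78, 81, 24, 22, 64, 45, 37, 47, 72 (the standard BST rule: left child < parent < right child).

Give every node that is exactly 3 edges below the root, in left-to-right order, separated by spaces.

22 39 53

Insert 30: tree is empty, so 30 becomes the root.
Insert 79: 79 > 30 → go right. Place as right child of 30.
Insert 41: 41 > 30 → go right; 41 < 79 → go left. Place as left child of 79.
Insert 20: 20 < 30 → go left. Place as left child of 30.
Insert 39: 39 > 30 → go right; 39 < 79 → go left; 39 < 41 → go left. Place as left child of 41.
Insert 53: 53 > 30 → go right; 53 < 79 → go left; 53 > 41 → go right. Place as right child of 41.
Insert 40: 40 > 30 → go right; 40 < 79 → go left; 40 < 41 → go left; 40 > 39 → go right. Place as right child of 39.
Insert 78: 78 > 30 → go right; 78 < 79 → go left; 78 > 41 → go right; 78 > 53 → go right. Place as right child of 53.
Insert 81: 81 > 30 → go right; 81 > 79 → go right. Place as right child of 79.
Insert 24: 24 < 30 → go left; 24 > 20 → go right. Place as right child of 20.
Insert 22: 22 < 30 → go left; 22 > 20 → go right; 22 < 24 → go left. Place as left child of 24.
Insert 64: 64 > 30 → go right; 64 < 79 → go left; 64 > 41 → go right; 64 > 53 → go right; 64 < 78 → go left. Place as left child of 78.
Insert 45: 45 > 30 → go right; 45 < 79 → go left; 45 > 41 → go right; 45 < 53 → go left. Place as left child of 53.
Insert 37: 37 > 30 → go right; 37 < 79 → go left; 37 < 41 → go left; 37 < 39 → go left. Place as left child of 39.
Insert 47: 47 > 30 → go right; 47 < 79 → go left; 47 > 41 → go right; 47 < 53 → go left; 47 > 45 → go right. Place as right child of 45.
Insert 72: 72 > 30 → go right; 72 < 79 → go left; 72 > 41 → go right; 72 > 53 → go right; 72 < 78 → go left; 72 > 64 → go right. Place as right child of 64.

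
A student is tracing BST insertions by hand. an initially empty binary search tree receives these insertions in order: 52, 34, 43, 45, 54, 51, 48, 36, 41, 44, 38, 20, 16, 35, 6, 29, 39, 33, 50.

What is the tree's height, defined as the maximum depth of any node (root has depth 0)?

6

Insert 52: tree is empty, so 52 becomes the root.
Insert 34: 34 < 52 → go left. Place as left child of 52.
Insert 43: 43 < 52 → go left; 43 > 34 → go right. Place as right child of 34.
Insert 45: 45 < 52 → go left; 45 > 34 → go right; 45 > 43 → go right. Place as right child of 43.
Insert 54: 54 > 52 → go right. Place as right child of 52.
Insert 51: 51 < 52 → go left; 51 > 34 → go right; 51 > 43 → go right; 51 > 45 → go right. Place as right child of 45.
Insert 48: 48 < 52 → go left; 48 > 34 → go right; 48 > 43 → go right; 48 > 45 → go right; 48 < 51 → go left. Place as left child of 51.
Insert 36: 36 < 52 → go left; 36 > 34 → go right; 36 < 43 → go left. Place as left child of 43.
Insert 41: 41 < 52 → go left; 41 > 34 → go right; 41 < 43 → go left; 41 > 36 → go right. Place as right child of 36.
Insert 44: 44 < 52 → go left; 44 > 34 → go right; 44 > 43 → go right; 44 < 45 → go left. Place as left child of 45.
Insert 38: 38 < 52 → go left; 38 > 34 → go right; 38 < 43 → go left; 38 > 36 → go right; 38 < 41 → go left. Place as left child of 41.
Insert 20: 20 < 52 → go left; 20 < 34 → go left. Place as left child of 34.
Insert 16: 16 < 52 → go left; 16 < 34 → go left; 16 < 20 → go left. Place as left child of 20.
Insert 35: 35 < 52 → go left; 35 > 34 → go right; 35 < 43 → go left; 35 < 36 → go left. Place as left child of 36.
Insert 6: 6 < 52 → go left; 6 < 34 → go left; 6 < 20 → go left; 6 < 16 → go left. Place as left child of 16.
Insert 29: 29 < 52 → go left; 29 < 34 → go left; 29 > 20 → go right. Place as right child of 20.
Insert 39: 39 < 52 → go left; 39 > 34 → go right; 39 < 43 → go left; 39 > 36 → go right; 39 < 41 → go left; 39 > 38 → go right. Place as right child of 38.
Insert 33: 33 < 52 → go left; 33 < 34 → go left; 33 > 20 → go right; 33 > 29 → go right. Place as right child of 29.
Insert 50: 50 < 52 → go left; 50 > 34 → go right; 50 > 43 → go right; 50 > 45 → go right; 50 < 51 → go left; 50 > 48 → go right. Place as right child of 48.

The deepest node is 39 at depth 6.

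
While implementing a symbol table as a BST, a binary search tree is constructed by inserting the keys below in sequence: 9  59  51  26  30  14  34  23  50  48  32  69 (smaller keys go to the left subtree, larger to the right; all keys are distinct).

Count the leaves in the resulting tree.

Insert 9: tree is empty, so 9 becomes the root.
Insert 59: 59 > 9 → go right. Place as right child of 9.
Insert 51: 51 > 9 → go right; 51 < 59 → go left. Place as left child of 59.
Insert 26: 26 > 9 → go right; 26 < 59 → go left; 26 < 51 → go left. Place as left child of 51.
Insert 30: 30 > 9 → go right; 30 < 59 → go left; 30 < 51 → go left; 30 > 26 → go right. Place as right child of 26.
Insert 14: 14 > 9 → go right; 14 < 59 → go left; 14 < 51 → go left; 14 < 26 → go left. Place as left child of 26.
Insert 34: 34 > 9 → go right; 34 < 59 → go left; 34 < 51 → go left; 34 > 26 → go right; 34 > 30 → go right. Place as right child of 30.
Insert 23: 23 > 9 → go right; 23 < 59 → go left; 23 < 51 → go left; 23 < 26 → go left; 23 > 14 → go right. Place as right child of 14.
Insert 50: 50 > 9 → go right; 50 < 59 → go left; 50 < 51 → go left; 50 > 26 → go right; 50 > 30 → go right; 50 > 34 → go right. Place as right child of 34.
Insert 48: 48 > 9 → go right; 48 < 59 → go left; 48 < 51 → go left; 48 > 26 → go right; 48 > 30 → go right; 48 > 34 → go right; 48 < 50 → go left. Place as left child of 50.
Insert 32: 32 > 9 → go right; 32 < 59 → go left; 32 < 51 → go left; 32 > 26 → go right; 32 > 30 → go right; 32 < 34 → go left. Place as left child of 34.
Insert 69: 69 > 9 → go right; 69 > 59 → go right. Place as right child of 59.

Leaves: 23, 32, 48, 69 — 4 in total.

4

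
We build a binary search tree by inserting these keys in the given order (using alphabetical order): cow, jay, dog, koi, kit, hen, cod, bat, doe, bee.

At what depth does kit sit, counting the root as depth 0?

3

cow: root
jay: right child of cow (depth 1)
dog: left child of jay (depth 2)
koi: right child of jay (depth 2)
kit: left child of koi (depth 3)
hen: right child of dog (depth 3)
cod: left child of cow (depth 1)
bat: left child of cod (depth 2)
doe: left child of dog (depth 3)
bee: right child of bat (depth 3)

Path to kit: cow → jay → koi → kit, which is 3 edges.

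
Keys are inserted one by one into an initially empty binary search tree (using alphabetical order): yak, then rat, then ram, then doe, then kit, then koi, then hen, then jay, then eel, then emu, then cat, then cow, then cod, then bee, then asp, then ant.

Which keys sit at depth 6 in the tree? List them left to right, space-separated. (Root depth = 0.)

asp cod eel jay

yak: root
rat: left child of yak (depth 1)
ram: left child of rat (depth 2)
doe: left child of ram (depth 3)
kit: right child of doe (depth 4)
koi: right child of kit (depth 5)
hen: left child of kit (depth 5)
jay: right child of hen (depth 6)
eel: left child of hen (depth 6)
emu: right child of eel (depth 7)
cat: left child of doe (depth 4)
cow: right child of cat (depth 5)
cod: left child of cow (depth 6)
bee: left child of cat (depth 5)
asp: left child of bee (depth 6)
ant: left child of asp (depth 7)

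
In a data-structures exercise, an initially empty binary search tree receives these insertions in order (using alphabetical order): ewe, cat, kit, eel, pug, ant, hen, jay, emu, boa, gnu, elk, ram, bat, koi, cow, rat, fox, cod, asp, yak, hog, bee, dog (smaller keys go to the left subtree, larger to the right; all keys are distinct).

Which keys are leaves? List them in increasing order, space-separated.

ewe: root
cat: left child of ewe (depth 1)
kit: right child of ewe (depth 1)
eel: right child of cat (depth 2)
pug: right child of kit (depth 2)
ant: left child of cat (depth 2)
hen: left child of kit (depth 2)
jay: right child of hen (depth 3)
emu: right child of eel (depth 3)
boa: right child of ant (depth 3)
gnu: left child of hen (depth 3)
elk: left child of emu (depth 4)
ram: right child of pug (depth 3)
bat: left child of boa (depth 4)
koi: left child of pug (depth 3)
cow: left child of eel (depth 3)
rat: right child of ram (depth 4)
fox: left child of gnu (depth 4)
cod: left child of cow (depth 4)
asp: left child of bat (depth 5)
yak: right child of rat (depth 5)
hog: left child of jay (depth 4)
bee: right child of bat (depth 5)
dog: right child of cow (depth 4)

asp bee cod dog elk fox hog koi yak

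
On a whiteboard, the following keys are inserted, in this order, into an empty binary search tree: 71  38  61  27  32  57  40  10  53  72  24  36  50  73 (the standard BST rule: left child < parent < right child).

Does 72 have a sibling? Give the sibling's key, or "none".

Insert 71: tree is empty, so 71 becomes the root.
Insert 38: 38 < 71 → go left. Place as left child of 71.
Insert 61: 61 < 71 → go left; 61 > 38 → go right. Place as right child of 38.
Insert 27: 27 < 71 → go left; 27 < 38 → go left. Place as left child of 38.
Insert 32: 32 < 71 → go left; 32 < 38 → go left; 32 > 27 → go right. Place as right child of 27.
Insert 57: 57 < 71 → go left; 57 > 38 → go right; 57 < 61 → go left. Place as left child of 61.
Insert 40: 40 < 71 → go left; 40 > 38 → go right; 40 < 61 → go left; 40 < 57 → go left. Place as left child of 57.
Insert 10: 10 < 71 → go left; 10 < 38 → go left; 10 < 27 → go left. Place as left child of 27.
Insert 53: 53 < 71 → go left; 53 > 38 → go right; 53 < 61 → go left; 53 < 57 → go left; 53 > 40 → go right. Place as right child of 40.
Insert 72: 72 > 71 → go right. Place as right child of 71.
Insert 24: 24 < 71 → go left; 24 < 38 → go left; 24 < 27 → go left; 24 > 10 → go right. Place as right child of 10.
Insert 36: 36 < 71 → go left; 36 < 38 → go left; 36 > 27 → go right; 36 > 32 → go right. Place as right child of 32.
Insert 50: 50 < 71 → go left; 50 > 38 → go right; 50 < 61 → go left; 50 < 57 → go left; 50 > 40 → go right; 50 < 53 → go left. Place as left child of 53.
Insert 73: 73 > 71 → go right; 73 > 72 → go right. Place as right child of 72.

72's parent is 71; the other child of 71 is 38.

38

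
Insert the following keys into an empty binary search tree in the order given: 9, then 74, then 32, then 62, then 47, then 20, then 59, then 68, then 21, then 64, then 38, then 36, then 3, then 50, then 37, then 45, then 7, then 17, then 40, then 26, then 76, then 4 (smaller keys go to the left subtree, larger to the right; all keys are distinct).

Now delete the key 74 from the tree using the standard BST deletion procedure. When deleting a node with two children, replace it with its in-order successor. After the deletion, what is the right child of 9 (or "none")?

76

Insert 9: tree is empty, so 9 becomes the root.
Insert 74: 74 > 9 → go right. Place as right child of 9.
Insert 32: 32 > 9 → go right; 32 < 74 → go left. Place as left child of 74.
Insert 62: 62 > 9 → go right; 62 < 74 → go left; 62 > 32 → go right. Place as right child of 32.
Insert 47: 47 > 9 → go right; 47 < 74 → go left; 47 > 32 → go right; 47 < 62 → go left. Place as left child of 62.
Insert 20: 20 > 9 → go right; 20 < 74 → go left; 20 < 32 → go left. Place as left child of 32.
Insert 59: 59 > 9 → go right; 59 < 74 → go left; 59 > 32 → go right; 59 < 62 → go left; 59 > 47 → go right. Place as right child of 47.
Insert 68: 68 > 9 → go right; 68 < 74 → go left; 68 > 32 → go right; 68 > 62 → go right. Place as right child of 62.
Insert 21: 21 > 9 → go right; 21 < 74 → go left; 21 < 32 → go left; 21 > 20 → go right. Place as right child of 20.
Insert 64: 64 > 9 → go right; 64 < 74 → go left; 64 > 32 → go right; 64 > 62 → go right; 64 < 68 → go left. Place as left child of 68.
Insert 38: 38 > 9 → go right; 38 < 74 → go left; 38 > 32 → go right; 38 < 62 → go left; 38 < 47 → go left. Place as left child of 47.
Insert 36: 36 > 9 → go right; 36 < 74 → go left; 36 > 32 → go right; 36 < 62 → go left; 36 < 47 → go left; 36 < 38 → go left. Place as left child of 38.
Insert 3: 3 < 9 → go left. Place as left child of 9.
Insert 50: 50 > 9 → go right; 50 < 74 → go left; 50 > 32 → go right; 50 < 62 → go left; 50 > 47 → go right; 50 < 59 → go left. Place as left child of 59.
Insert 37: 37 > 9 → go right; 37 < 74 → go left; 37 > 32 → go right; 37 < 62 → go left; 37 < 47 → go left; 37 < 38 → go left; 37 > 36 → go right. Place as right child of 36.
Insert 45: 45 > 9 → go right; 45 < 74 → go left; 45 > 32 → go right; 45 < 62 → go left; 45 < 47 → go left; 45 > 38 → go right. Place as right child of 38.
Insert 7: 7 < 9 → go left; 7 > 3 → go right. Place as right child of 3.
Insert 17: 17 > 9 → go right; 17 < 74 → go left; 17 < 32 → go left; 17 < 20 → go left. Place as left child of 20.
Insert 40: 40 > 9 → go right; 40 < 74 → go left; 40 > 32 → go right; 40 < 62 → go left; 40 < 47 → go left; 40 > 38 → go right; 40 < 45 → go left. Place as left child of 45.
Insert 26: 26 > 9 → go right; 26 < 74 → go left; 26 < 32 → go left; 26 > 20 → go right; 26 > 21 → go right. Place as right child of 21.
Insert 76: 76 > 9 → go right; 76 > 74 → go right. Place as right child of 74.
Insert 4: 4 < 9 → go left; 4 > 3 → go right; 4 < 7 → go left. Place as left child of 7.

Delete 74 (two children — replace with in-order successor).
After deletion, 9's right child: 76.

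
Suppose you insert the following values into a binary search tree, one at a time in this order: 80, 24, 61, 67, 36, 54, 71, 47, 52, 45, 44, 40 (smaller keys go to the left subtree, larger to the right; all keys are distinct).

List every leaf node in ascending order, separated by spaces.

40 52 71

Insert 80: tree is empty, so 80 becomes the root.
Insert 24: 24 < 80 → go left. Place as left child of 80.
Insert 61: 61 < 80 → go left; 61 > 24 → go right. Place as right child of 24.
Insert 67: 67 < 80 → go left; 67 > 24 → go right; 67 > 61 → go right. Place as right child of 61.
Insert 36: 36 < 80 → go left; 36 > 24 → go right; 36 < 61 → go left. Place as left child of 61.
Insert 54: 54 < 80 → go left; 54 > 24 → go right; 54 < 61 → go left; 54 > 36 → go right. Place as right child of 36.
Insert 71: 71 < 80 → go left; 71 > 24 → go right; 71 > 61 → go right; 71 > 67 → go right. Place as right child of 67.
Insert 47: 47 < 80 → go left; 47 > 24 → go right; 47 < 61 → go left; 47 > 36 → go right; 47 < 54 → go left. Place as left child of 54.
Insert 52: 52 < 80 → go left; 52 > 24 → go right; 52 < 61 → go left; 52 > 36 → go right; 52 < 54 → go left; 52 > 47 → go right. Place as right child of 47.
Insert 45: 45 < 80 → go left; 45 > 24 → go right; 45 < 61 → go left; 45 > 36 → go right; 45 < 54 → go left; 45 < 47 → go left. Place as left child of 47.
Insert 44: 44 < 80 → go left; 44 > 24 → go right; 44 < 61 → go left; 44 > 36 → go right; 44 < 54 → go left; 44 < 47 → go left; 44 < 45 → go left. Place as left child of 45.
Insert 40: 40 < 80 → go left; 40 > 24 → go right; 40 < 61 → go left; 40 > 36 → go right; 40 < 54 → go left; 40 < 47 → go left; 40 < 45 → go left; 40 < 44 → go left. Place as left child of 44.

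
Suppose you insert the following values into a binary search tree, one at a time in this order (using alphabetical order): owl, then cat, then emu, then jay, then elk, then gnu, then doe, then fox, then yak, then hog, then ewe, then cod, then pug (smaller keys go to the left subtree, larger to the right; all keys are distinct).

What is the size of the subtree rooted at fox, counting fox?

Resulting structure (node: left, right):
  owl: L=cat, R=yak
  cat: L=–, R=emu
  emu: L=elk, R=jay
  jay: L=gnu, R=–
  elk: L=doe, R=–
  gnu: L=fox, R=hog
  doe: L=cod, R=–
  fox: L=ewe, R=–
  yak: L=pug, R=–
  hog: L=–, R=–
  ewe: L=–, R=–
  cod: L=–, R=–
  pug: L=–, R=–

Subtree rooted at fox contains: fox, ewe — 2 nodes.

2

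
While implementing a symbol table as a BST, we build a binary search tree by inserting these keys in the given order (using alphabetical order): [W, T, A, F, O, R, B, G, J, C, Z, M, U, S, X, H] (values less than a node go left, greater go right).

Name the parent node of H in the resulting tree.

Insert W: tree is empty, so W becomes the root.
Insert T: T < W → go left. Place as left child of W.
Insert A: A < W → go left; A < T → go left. Place as left child of T.
Insert F: F < W → go left; F < T → go left; F > A → go right. Place as right child of A.
Insert O: O < W → go left; O < T → go left; O > A → go right; O > F → go right. Place as right child of F.
Insert R: R < W → go left; R < T → go left; R > A → go right; R > F → go right; R > O → go right. Place as right child of O.
Insert B: B < W → go left; B < T → go left; B > A → go right; B < F → go left. Place as left child of F.
Insert G: G < W → go left; G < T → go left; G > A → go right; G > F → go right; G < O → go left. Place as left child of O.
Insert J: J < W → go left; J < T → go left; J > A → go right; J > F → go right; J < O → go left; J > G → go right. Place as right child of G.
Insert C: C < W → go left; C < T → go left; C > A → go right; C < F → go left; C > B → go right. Place as right child of B.
Insert Z: Z > W → go right. Place as right child of W.
Insert M: M < W → go left; M < T → go left; M > A → go right; M > F → go right; M < O → go left; M > G → go right; M > J → go right. Place as right child of J.
Insert U: U < W → go left; U > T → go right. Place as right child of T.
Insert S: S < W → go left; S < T → go left; S > A → go right; S > F → go right; S > O → go right; S > R → go right. Place as right child of R.
Insert X: X > W → go right; X < Z → go left. Place as left child of Z.
Insert H: H < W → go left; H < T → go left; H > A → go right; H > F → go right; H < O → go left; H > G → go right; H < J → go left. Place as left child of J.

J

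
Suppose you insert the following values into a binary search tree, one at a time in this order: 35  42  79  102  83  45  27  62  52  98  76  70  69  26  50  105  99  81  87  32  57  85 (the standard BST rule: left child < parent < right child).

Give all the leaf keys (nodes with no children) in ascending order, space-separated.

26 32 50 57 69 81 85 99 105

Insert 35: tree is empty, so 35 becomes the root.
Insert 42: 42 > 35 → go right. Place as right child of 35.
Insert 79: 79 > 35 → go right; 79 > 42 → go right. Place as right child of 42.
Insert 102: 102 > 35 → go right; 102 > 42 → go right; 102 > 79 → go right. Place as right child of 79.
Insert 83: 83 > 35 → go right; 83 > 42 → go right; 83 > 79 → go right; 83 < 102 → go left. Place as left child of 102.
Insert 45: 45 > 35 → go right; 45 > 42 → go right; 45 < 79 → go left. Place as left child of 79.
Insert 27: 27 < 35 → go left. Place as left child of 35.
Insert 62: 62 > 35 → go right; 62 > 42 → go right; 62 < 79 → go left; 62 > 45 → go right. Place as right child of 45.
Insert 52: 52 > 35 → go right; 52 > 42 → go right; 52 < 79 → go left; 52 > 45 → go right; 52 < 62 → go left. Place as left child of 62.
Insert 98: 98 > 35 → go right; 98 > 42 → go right; 98 > 79 → go right; 98 < 102 → go left; 98 > 83 → go right. Place as right child of 83.
Insert 76: 76 > 35 → go right; 76 > 42 → go right; 76 < 79 → go left; 76 > 45 → go right; 76 > 62 → go right. Place as right child of 62.
Insert 70: 70 > 35 → go right; 70 > 42 → go right; 70 < 79 → go left; 70 > 45 → go right; 70 > 62 → go right; 70 < 76 → go left. Place as left child of 76.
Insert 69: 69 > 35 → go right; 69 > 42 → go right; 69 < 79 → go left; 69 > 45 → go right; 69 > 62 → go right; 69 < 76 → go left; 69 < 70 → go left. Place as left child of 70.
Insert 26: 26 < 35 → go left; 26 < 27 → go left. Place as left child of 27.
Insert 50: 50 > 35 → go right; 50 > 42 → go right; 50 < 79 → go left; 50 > 45 → go right; 50 < 62 → go left; 50 < 52 → go left. Place as left child of 52.
Insert 105: 105 > 35 → go right; 105 > 42 → go right; 105 > 79 → go right; 105 > 102 → go right. Place as right child of 102.
Insert 99: 99 > 35 → go right; 99 > 42 → go right; 99 > 79 → go right; 99 < 102 → go left; 99 > 83 → go right; 99 > 98 → go right. Place as right child of 98.
Insert 81: 81 > 35 → go right; 81 > 42 → go right; 81 > 79 → go right; 81 < 102 → go left; 81 < 83 → go left. Place as left child of 83.
Insert 87: 87 > 35 → go right; 87 > 42 → go right; 87 > 79 → go right; 87 < 102 → go left; 87 > 83 → go right; 87 < 98 → go left. Place as left child of 98.
Insert 32: 32 < 35 → go left; 32 > 27 → go right. Place as right child of 27.
Insert 57: 57 > 35 → go right; 57 > 42 → go right; 57 < 79 → go left; 57 > 45 → go right; 57 < 62 → go left; 57 > 52 → go right. Place as right child of 52.
Insert 85: 85 > 35 → go right; 85 > 42 → go right; 85 > 79 → go right; 85 < 102 → go left; 85 > 83 → go right; 85 < 98 → go left; 85 < 87 → go left. Place as left child of 87.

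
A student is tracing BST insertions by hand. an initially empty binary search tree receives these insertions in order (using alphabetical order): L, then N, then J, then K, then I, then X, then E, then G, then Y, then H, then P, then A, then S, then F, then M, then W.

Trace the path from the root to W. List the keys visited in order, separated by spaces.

L N X P S W

Insert L: tree is empty, so L becomes the root.
Insert N: N > L → go right. Place as right child of L.
Insert J: J < L → go left. Place as left child of L.
Insert K: K < L → go left; K > J → go right. Place as right child of J.
Insert I: I < L → go left; I < J → go left. Place as left child of J.
Insert X: X > L → go right; X > N → go right. Place as right child of N.
Insert E: E < L → go left; E < J → go left; E < I → go left. Place as left child of I.
Insert G: G < L → go left; G < J → go left; G < I → go left; G > E → go right. Place as right child of E.
Insert Y: Y > L → go right; Y > N → go right; Y > X → go right. Place as right child of X.
Insert H: H < L → go left; H < J → go left; H < I → go left; H > E → go right; H > G → go right. Place as right child of G.
Insert P: P > L → go right; P > N → go right; P < X → go left. Place as left child of X.
Insert A: A < L → go left; A < J → go left; A < I → go left; A < E → go left. Place as left child of E.
Insert S: S > L → go right; S > N → go right; S < X → go left; S > P → go right. Place as right child of P.
Insert F: F < L → go left; F < J → go left; F < I → go left; F > E → go right; F < G → go left. Place as left child of G.
Insert M: M > L → go right; M < N → go left. Place as left child of N.
Insert W: W > L → go right; W > N → go right; W < X → go left; W > P → go right; W > S → go right. Place as right child of S.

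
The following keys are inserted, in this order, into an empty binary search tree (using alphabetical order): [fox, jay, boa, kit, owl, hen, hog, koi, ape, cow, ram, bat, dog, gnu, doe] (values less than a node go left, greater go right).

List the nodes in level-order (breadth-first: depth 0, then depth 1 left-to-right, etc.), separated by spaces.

Insert fox: tree is empty, so fox becomes the root.
Insert jay: jay > fox → go right. Place as right child of fox.
Insert boa: boa < fox → go left. Place as left child of fox.
Insert kit: kit > fox → go right; kit > jay → go right. Place as right child of jay.
Insert owl: owl > fox → go right; owl > jay → go right; owl > kit → go right. Place as right child of kit.
Insert hen: hen > fox → go right; hen < jay → go left. Place as left child of jay.
Insert hog: hog > fox → go right; hog < jay → go left; hog > hen → go right. Place as right child of hen.
Insert koi: koi > fox → go right; koi > jay → go right; koi > kit → go right; koi < owl → go left. Place as left child of owl.
Insert ape: ape < fox → go left; ape < boa → go left. Place as left child of boa.
Insert cow: cow < fox → go left; cow > boa → go right. Place as right child of boa.
Insert ram: ram > fox → go right; ram > jay → go right; ram > kit → go right; ram > owl → go right. Place as right child of owl.
Insert bat: bat < fox → go left; bat < boa → go left; bat > ape → go right. Place as right child of ape.
Insert dog: dog < fox → go left; dog > boa → go right; dog > cow → go right. Place as right child of cow.
Insert gnu: gnu > fox → go right; gnu < jay → go left; gnu < hen → go left. Place as left child of hen.
Insert doe: doe < fox → go left; doe > boa → go right; doe > cow → go right; doe < dog → go left. Place as left child of dog.

fox boa jay ape cow hen kit bat dog gnu hog owl doe koi ram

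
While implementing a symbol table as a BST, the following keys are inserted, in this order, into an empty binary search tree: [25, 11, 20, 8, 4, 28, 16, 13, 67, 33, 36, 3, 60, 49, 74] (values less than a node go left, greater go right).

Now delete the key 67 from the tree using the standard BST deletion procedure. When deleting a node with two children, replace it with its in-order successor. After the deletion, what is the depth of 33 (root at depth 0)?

3

25: root
11: left child of 25 (depth 1)
20: right child of 11 (depth 2)
8: left child of 11 (depth 2)
4: left child of 8 (depth 3)
28: right child of 25 (depth 1)
16: left child of 20 (depth 3)
13: left child of 16 (depth 4)
67: right child of 28 (depth 2)
33: left child of 67 (depth 3)
36: right child of 33 (depth 4)
3: left child of 4 (depth 4)
60: right child of 36 (depth 5)
49: left child of 60 (depth 6)
74: right child of 67 (depth 3)

Delete 67 (two children — replace with in-order successor).
After deletion, path to 33: 25 → 28 → 74 → 33.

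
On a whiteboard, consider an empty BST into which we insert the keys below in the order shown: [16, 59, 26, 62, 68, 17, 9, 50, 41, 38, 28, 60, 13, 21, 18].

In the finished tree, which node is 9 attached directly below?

16: root
59: right child of 16 (depth 1)
26: left child of 59 (depth 2)
62: right child of 59 (depth 2)
68: right child of 62 (depth 3)
17: left child of 26 (depth 3)
9: left child of 16 (depth 1)
50: right child of 26 (depth 3)
41: left child of 50 (depth 4)
38: left child of 41 (depth 5)
28: left child of 38 (depth 6)
60: left child of 62 (depth 3)
13: right child of 9 (depth 2)
21: right child of 17 (depth 4)
18: left child of 21 (depth 5)

16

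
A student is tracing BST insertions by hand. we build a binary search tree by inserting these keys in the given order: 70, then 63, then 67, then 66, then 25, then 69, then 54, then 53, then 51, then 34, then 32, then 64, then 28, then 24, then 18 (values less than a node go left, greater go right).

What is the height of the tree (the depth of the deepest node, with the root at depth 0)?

8

Resulting structure (node: left, right):
  70: L=63, R=–
  63: L=25, R=67
  67: L=66, R=69
  66: L=64, R=–
  25: L=24, R=54
  69: L=–, R=–
  54: L=53, R=–
  53: L=51, R=–
  51: L=34, R=–
  34: L=32, R=–
  32: L=28, R=–
  64: L=–, R=–
  28: L=–, R=–
  24: L=18, R=–
  18: L=–, R=–

The deepest node is 28 at depth 8.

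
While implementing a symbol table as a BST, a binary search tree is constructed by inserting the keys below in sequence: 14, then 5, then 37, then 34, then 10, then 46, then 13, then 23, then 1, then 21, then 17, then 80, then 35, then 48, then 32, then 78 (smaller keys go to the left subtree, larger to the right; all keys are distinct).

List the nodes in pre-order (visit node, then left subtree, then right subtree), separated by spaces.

14 5 1 10 13 37 34 23 21 17 32 35 46 80 48 78

Insert 14: tree is empty, so 14 becomes the root.
Insert 5: 5 < 14 → go left. Place as left child of 14.
Insert 37: 37 > 14 → go right. Place as right child of 14.
Insert 34: 34 > 14 → go right; 34 < 37 → go left. Place as left child of 37.
Insert 10: 10 < 14 → go left; 10 > 5 → go right. Place as right child of 5.
Insert 46: 46 > 14 → go right; 46 > 37 → go right. Place as right child of 37.
Insert 13: 13 < 14 → go left; 13 > 5 → go right; 13 > 10 → go right. Place as right child of 10.
Insert 23: 23 > 14 → go right; 23 < 37 → go left; 23 < 34 → go left. Place as left child of 34.
Insert 1: 1 < 14 → go left; 1 < 5 → go left. Place as left child of 5.
Insert 21: 21 > 14 → go right; 21 < 37 → go left; 21 < 34 → go left; 21 < 23 → go left. Place as left child of 23.
Insert 17: 17 > 14 → go right; 17 < 37 → go left; 17 < 34 → go left; 17 < 23 → go left; 17 < 21 → go left. Place as left child of 21.
Insert 80: 80 > 14 → go right; 80 > 37 → go right; 80 > 46 → go right. Place as right child of 46.
Insert 35: 35 > 14 → go right; 35 < 37 → go left; 35 > 34 → go right. Place as right child of 34.
Insert 48: 48 > 14 → go right; 48 > 37 → go right; 48 > 46 → go right; 48 < 80 → go left. Place as left child of 80.
Insert 32: 32 > 14 → go right; 32 < 37 → go left; 32 < 34 → go left; 32 > 23 → go right. Place as right child of 23.
Insert 78: 78 > 14 → go right; 78 > 37 → go right; 78 > 46 → go right; 78 < 80 → go left; 78 > 48 → go right. Place as right child of 48.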